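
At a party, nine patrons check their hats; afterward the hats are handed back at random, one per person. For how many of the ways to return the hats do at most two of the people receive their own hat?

# with exactly i fixed is C(9,i)·!(9-i); sum over i=0..2:
  i=0: C(9,0)·!9 = 1·133496 = 133496
  i=1: C(9,1)·!8 = 9·14833 = 133497
  i=2: C(9,2)·!7 = 36·1854 = 66744
Total = 333737.

333737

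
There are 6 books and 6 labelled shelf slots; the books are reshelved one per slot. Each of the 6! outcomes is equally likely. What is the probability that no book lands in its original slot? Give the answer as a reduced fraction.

53/144

Favorable outcomes: !6 = 265.
Total outcomes: 6! = 720.
Probability = 265/720 = 53/144.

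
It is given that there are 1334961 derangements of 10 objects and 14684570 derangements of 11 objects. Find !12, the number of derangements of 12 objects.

!12 = (12-1)·(!11 + !10) = 11·(14684570 + 1334961) = 11·16019531 = 176214841.

176214841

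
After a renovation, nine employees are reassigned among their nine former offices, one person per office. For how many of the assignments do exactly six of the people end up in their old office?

Pick the 6 fixed positions: C(9,6) = 84 ways.
The remaining 3 must be deranged: !3 = 2.
Total: 84 × 2 = 168.

168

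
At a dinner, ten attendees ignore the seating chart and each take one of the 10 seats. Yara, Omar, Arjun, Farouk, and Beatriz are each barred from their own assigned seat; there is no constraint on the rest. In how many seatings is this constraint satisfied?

2170680

Inclusion-exclusion on the 5 forbidden self-matches:
Σ_{j=0}^{5} (-1)^j C(5,j)(10-j)!
= C(5,0)·10! - C(5,1)·9! + C(5,2)·8! - C(5,3)·7! + C(5,4)·6! - C(5,5)·5!
= 3628800 - 1814400 + 403200 - 50400 + 3600 - 120
= 2170680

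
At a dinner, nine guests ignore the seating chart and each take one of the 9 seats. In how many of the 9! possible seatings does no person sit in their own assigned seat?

133496

Use !n = n·!(n-1) + (-1)^n.
!9 = 9·14833 - 1 = 133496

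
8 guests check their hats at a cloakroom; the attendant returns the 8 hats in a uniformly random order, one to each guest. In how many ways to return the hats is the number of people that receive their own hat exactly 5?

Pick the 5 fixed positions: C(8,5) = 56 ways.
The remaining 3 must be deranged: !3 = 2.
Total: 56 × 2 = 112.

112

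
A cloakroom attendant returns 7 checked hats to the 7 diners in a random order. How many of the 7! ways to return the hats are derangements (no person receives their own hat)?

1854

Recurrence: !7 = 6·(!6 + !5).
!7 = 6·(265 + 44) = 6·309 = 1854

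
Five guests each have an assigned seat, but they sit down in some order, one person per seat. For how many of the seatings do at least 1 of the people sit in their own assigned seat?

Sum C(5,i)·!(5-i) for i = 1..5:
  i=1: C(5,1)·!4 = 5·9 = 45
  i=2: C(5,2)·!3 = 10·2 = 20
  i=3: C(5,3)·!2 = 10·1 = 10
  i=4: C(5,4)·!1 = 5·0 = 0
  i=5: C(5,5)·!0 = 1·1 = 1
Total = 76.

76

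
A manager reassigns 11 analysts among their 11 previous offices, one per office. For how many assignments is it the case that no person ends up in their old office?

14684570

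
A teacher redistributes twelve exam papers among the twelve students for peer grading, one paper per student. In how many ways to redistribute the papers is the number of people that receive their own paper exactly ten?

Choose which 10 of the 12 are fixed: C(12,10) = 66.
The other 2 form a derangement: !2 = 1.
Total: 66 × 1 = 66.

66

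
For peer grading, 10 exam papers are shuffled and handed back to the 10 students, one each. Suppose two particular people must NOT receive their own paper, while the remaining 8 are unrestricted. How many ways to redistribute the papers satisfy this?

2943360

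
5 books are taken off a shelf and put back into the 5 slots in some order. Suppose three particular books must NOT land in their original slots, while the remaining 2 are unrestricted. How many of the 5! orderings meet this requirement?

64

Inclusion-exclusion on the 3 forbidden self-matches:
Σ_{j=0}^{3} (-1)^j C(3,j)(5-j)!
= C(3,0)·5! - C(3,1)·4! + C(3,2)·3! - C(3,3)·2!
= 120 - 72 + 18 - 2
= 64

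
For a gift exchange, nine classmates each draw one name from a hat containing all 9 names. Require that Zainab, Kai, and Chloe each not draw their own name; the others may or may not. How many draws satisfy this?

256320

Let A_j be the event that the j-th constrained one is fixed. By inclusion-exclusion over the 3 events:
Σ_{j=0}^{3} (-1)^j C(3,j)(9-j)!
= C(3,0)·9! - C(3,1)·8! + C(3,2)·7! - C(3,3)·6!
= 362880 - 120960 + 15120 - 720
= 256320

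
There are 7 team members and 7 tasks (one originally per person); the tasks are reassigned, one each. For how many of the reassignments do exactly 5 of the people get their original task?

Pick the 5 fixed positions: C(7,5) = 21 ways.
The remaining 2 must be deranged: !2 = 1.
Total: 21 × 1 = 21.

21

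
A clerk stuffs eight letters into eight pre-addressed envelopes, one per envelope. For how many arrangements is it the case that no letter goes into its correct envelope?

Use !n = n·!(n-1) + (-1)^n.
!8 = 8·1854 + 1 = 14833

14833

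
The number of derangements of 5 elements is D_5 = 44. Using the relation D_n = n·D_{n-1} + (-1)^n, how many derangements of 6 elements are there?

265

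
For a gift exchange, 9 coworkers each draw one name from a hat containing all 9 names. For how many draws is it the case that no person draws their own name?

The number of derangements of 9 is !9 = Σ_{k=0}^{9} (-1)^k·9!/k!
= 9! - 9!/1! + 9!/2! - 9!/3! + 9!/4! - 9!/5! + 9!/6! - 9!/7! + 9!/8! - 9!/9!
= 362880 - 362880 + 181440 - 60480 + 15120 - 3024 + 504 - 72 + 9 - 1
= 133496

133496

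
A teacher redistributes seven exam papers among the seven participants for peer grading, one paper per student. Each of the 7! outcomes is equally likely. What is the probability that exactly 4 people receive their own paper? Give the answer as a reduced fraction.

1/72

Favorable outcomes: C(7,4)·!3 = 35·2 = 70.
Total outcomes: 7! = 5040.
Probability = 70/5040 = 1/72.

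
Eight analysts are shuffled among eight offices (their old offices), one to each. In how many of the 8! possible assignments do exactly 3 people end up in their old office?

2464

Choose which 3 of the 8 are fixed: C(8,3) = 56.
The remaining 5 must be deranged: !5 = 44.
Total: 56 × 44 = 2464.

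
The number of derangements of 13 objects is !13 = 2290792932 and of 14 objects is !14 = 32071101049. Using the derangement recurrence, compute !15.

481066515734

!15 = (15-1)·(!14 + !13) = 14·(32071101049 + 2290792932) = 14·34361893981 = 481066515734.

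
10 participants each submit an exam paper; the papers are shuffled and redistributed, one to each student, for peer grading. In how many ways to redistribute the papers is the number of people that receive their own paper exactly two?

Choose which 2 of the 10 are fixed: C(10,2) = 45.
The other 8 form a derangement: !8 = 14833.
Total: 45 × 14833 = 667485.

667485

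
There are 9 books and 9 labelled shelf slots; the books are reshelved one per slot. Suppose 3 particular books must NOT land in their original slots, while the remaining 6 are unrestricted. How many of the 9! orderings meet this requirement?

Let A_j be the event that the j-th constrained one is fixed. By inclusion-exclusion over the 3 events:
Σ_{j=0}^{3} (-1)^j C(3,j)(9-j)!
= C(3,0)·9! - C(3,1)·8! + C(3,2)·7! - C(3,3)·6!
= 362880 - 120960 + 15120 - 720
= 256320

256320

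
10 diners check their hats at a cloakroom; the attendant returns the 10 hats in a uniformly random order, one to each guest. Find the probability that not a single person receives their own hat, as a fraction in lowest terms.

Favorable outcomes: !10 = 1334961.
Total outcomes: 10! = 3628800.
Probability = 1334961/3628800 = 16481/44800.

16481/44800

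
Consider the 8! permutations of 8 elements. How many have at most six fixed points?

40319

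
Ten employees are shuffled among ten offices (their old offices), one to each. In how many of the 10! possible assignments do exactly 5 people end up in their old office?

11088

Choose which 5 of the 10 are fixed: C(10,5) = 252.
The remaining 5 must be deranged: !5 = 44.
Total: 252 × 44 = 11088.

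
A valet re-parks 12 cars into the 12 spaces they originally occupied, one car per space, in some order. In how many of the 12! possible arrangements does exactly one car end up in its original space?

176214840

Choose which one of the 12 is fixed: C(12,1) = 12.
The other 11 form a derangement: !11 = 14684570.
Total: 12 × 14684570 = 176214840.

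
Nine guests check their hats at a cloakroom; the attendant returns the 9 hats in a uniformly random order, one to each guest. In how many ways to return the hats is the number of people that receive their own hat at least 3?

29143

# with exactly i fixed is C(9,i)·!(9-i); sum over i=3..9:
  i=3: C(9,3)·!6 = 84·265 = 22260
  i=4: C(9,4)·!5 = 126·44 = 5544
  i=5: C(9,5)·!4 = 126·9 = 1134
  i=6: C(9,6)·!3 = 84·2 = 168
  i=7: C(9,7)·!2 = 36·1 = 36
  i=8: C(9,8)·!1 = 9·0 = 0
  i=9: C(9,9)·!0 = 1·1 = 1
Total = 29143.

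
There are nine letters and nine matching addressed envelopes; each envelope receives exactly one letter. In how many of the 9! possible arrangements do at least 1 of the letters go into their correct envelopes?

229384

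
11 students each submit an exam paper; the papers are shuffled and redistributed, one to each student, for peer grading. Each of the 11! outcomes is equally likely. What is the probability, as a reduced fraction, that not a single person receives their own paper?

Favorable outcomes: !11 = 14684570.
Total outcomes: 11! = 39916800.
Probability = 14684570/39916800 = 1468457/3991680.

1468457/3991680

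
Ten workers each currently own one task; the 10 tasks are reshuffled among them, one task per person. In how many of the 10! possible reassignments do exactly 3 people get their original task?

222480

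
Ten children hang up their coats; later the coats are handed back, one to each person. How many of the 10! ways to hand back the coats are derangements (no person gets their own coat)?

!10 = 10! · Σ_{k=0}^{10} (-1)^k/k!
= 10! - 10!/1! + 10!/2! - 10!/3! + 10!/4! - 10!/5! + 10!/6! - 10!/7! + 10!/8! - 10!/9! + 10!/10!
= 3628800 - 3628800 + 1814400 - 604800 + 151200 - 30240 + 5040 - 720 + 90 - 10 + 1
= 1334961

1334961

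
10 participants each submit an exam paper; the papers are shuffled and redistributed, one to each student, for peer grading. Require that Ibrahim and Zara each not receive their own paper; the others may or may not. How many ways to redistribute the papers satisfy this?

2943360

Inclusion-exclusion on the 2 forbidden self-matches:
Σ_{j=0}^{2} (-1)^j C(2,j)(10-j)!
= C(2,0)·10! - C(2,1)·9! + C(2,2)·8!
= 3628800 - 725760 + 40320
= 2943360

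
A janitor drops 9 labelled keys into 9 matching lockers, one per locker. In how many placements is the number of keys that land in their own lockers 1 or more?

Sum C(9,i)·!(9-i) for i = 1..9:
  i=1: C(9,1)·!8 = 9·14833 = 133497
  i=2: C(9,2)·!7 = 36·1854 = 66744
  i=3: C(9,3)·!6 = 84·265 = 22260
  i=4: C(9,4)·!5 = 126·44 = 5544
  i=5: C(9,5)·!4 = 126·9 = 1134
  i=6: C(9,6)·!3 = 84·2 = 168
  i=7: C(9,7)·!2 = 36·1 = 36
  i=8: C(9,8)·!1 = 9·0 = 0
  i=9: C(9,9)·!0 = 1·1 = 1
Total = 229384.

229384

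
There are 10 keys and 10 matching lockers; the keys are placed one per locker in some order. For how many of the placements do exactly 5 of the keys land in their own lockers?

11088

Choose which 5 of the 10 are fixed: C(10,5) = 252.
The remaining 5 must be deranged: !5 = 44.
Total: 252 × 44 = 11088.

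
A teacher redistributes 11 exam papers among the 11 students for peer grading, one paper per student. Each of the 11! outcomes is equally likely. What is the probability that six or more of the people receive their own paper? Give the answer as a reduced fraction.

5921/9979200

Favorable outcomes: Σ_{i≥6} C(11,i)·!(11-i) = 462·44 + 330·9 + 165·2 + 55·1 + 11·0 + 1·1 = 23684.
Total outcomes: 11! = 39916800.
Probability = 23684/39916800 = 5921/9979200.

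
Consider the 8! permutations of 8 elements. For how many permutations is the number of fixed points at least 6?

29

Sum C(8,i)·!(8-i) for i = 6..8:
  i=6: C(8,6)·!2 = 28·1 = 28
  i=7: C(8,7)·!1 = 8·0 = 0
  i=8: C(8,8)·!0 = 1·1 = 1
Total = 29.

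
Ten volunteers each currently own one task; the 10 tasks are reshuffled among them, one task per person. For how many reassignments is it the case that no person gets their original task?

1334961

By inclusion-exclusion, !10 = Σ (-1)^k · 10!/k! for k=0..10
= 10! - 10!/1! + 10!/2! - 10!/3! + 10!/4! - 10!/5! + 10!/6! - 10!/7! + 10!/8! - 10!/9! + 10!/10!
= 3628800 - 3628800 + 1814400 - 604800 + 151200 - 30240 + 5040 - 720 + 90 - 10 + 1
= 1334961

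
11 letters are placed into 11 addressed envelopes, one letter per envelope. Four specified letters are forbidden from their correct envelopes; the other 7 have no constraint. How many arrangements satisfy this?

Let A_j be the event that the j-th constrained one is fixed. By inclusion-exclusion over the 4 events:
Σ_{j=0}^{4} (-1)^j C(4,j)(11-j)!
= C(4,0)·11! - C(4,1)·10! + C(4,2)·9! - C(4,3)·8! + C(4,4)·7!
= 39916800 - 14515200 + 2177280 - 161280 + 5040
= 27422640

27422640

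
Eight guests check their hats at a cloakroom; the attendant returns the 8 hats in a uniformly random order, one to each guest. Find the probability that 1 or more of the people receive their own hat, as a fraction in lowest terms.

3641/5760

Favorable outcomes: Σ_{i≥1} C(8,i)·!(8-i) = 8·1854 + 28·265 + 56·44 + 70·9 + 56·2 + 28·1 + 8·0 + 1·1 = 25487.
Total outcomes: 8! = 40320.
Probability = 25487/40320 = 3641/5760.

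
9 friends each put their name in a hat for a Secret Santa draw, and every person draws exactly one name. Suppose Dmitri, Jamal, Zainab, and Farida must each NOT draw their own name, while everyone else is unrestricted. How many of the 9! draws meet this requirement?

229080

Inclusion-exclusion on the 4 forbidden self-matches:
Σ_{j=0}^{4} (-1)^j C(4,j)(9-j)!
= C(4,0)·9! - C(4,1)·8! + C(4,2)·7! - C(4,3)·6! + C(4,4)·5!
= 362880 - 161280 + 30240 - 2880 + 120
= 229080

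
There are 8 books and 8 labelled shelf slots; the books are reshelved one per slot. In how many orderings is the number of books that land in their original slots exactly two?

Choose which 2 of the 8 are fixed: C(8,2) = 28.
The remaining 6 must be deranged: !6 = 265.
Total: 28 × 265 = 7420.

7420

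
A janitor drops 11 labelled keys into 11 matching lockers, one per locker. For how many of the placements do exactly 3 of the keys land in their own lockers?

2447445

Choose which 3 of the 11 are fixed: C(11,3) = 165.
The remaining 8 must be deranged: !8 = 14833.
Total: 165 × 14833 = 2447445.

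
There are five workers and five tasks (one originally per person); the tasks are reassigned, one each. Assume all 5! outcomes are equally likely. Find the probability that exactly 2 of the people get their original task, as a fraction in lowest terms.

1/6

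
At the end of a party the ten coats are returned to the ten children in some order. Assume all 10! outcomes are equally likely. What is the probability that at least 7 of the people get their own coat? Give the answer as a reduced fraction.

143/1814400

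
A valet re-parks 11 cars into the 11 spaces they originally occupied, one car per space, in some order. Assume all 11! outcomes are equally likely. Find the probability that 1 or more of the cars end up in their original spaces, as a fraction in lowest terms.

2523223/3991680

Favorable outcomes: Σ_{i≥1} C(11,i)·!(11-i) = 11·1334961 + 55·133496 + 165·14833 + 330·1854 + 462·265 + 462·44 + 330·9 + 165·2 + 55·1 + 11·0 + 1·1 = 25232230.
Total outcomes: 11! = 39916800.
Probability = 25232230/39916800 = 2523223/3991680.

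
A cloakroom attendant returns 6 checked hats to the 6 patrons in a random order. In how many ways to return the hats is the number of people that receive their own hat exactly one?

Choose which one of the 6 is fixed: C(6,1) = 6.
The remaining 5 must be deranged: !5 = 44.
Total: 6 × 44 = 264.

264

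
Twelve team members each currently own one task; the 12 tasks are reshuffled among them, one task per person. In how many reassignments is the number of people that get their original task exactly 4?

Pick the 4 fixed positions: C(12,4) = 495 ways.
The other 8 form a derangement: !8 = 14833.
Total: 495 × 14833 = 7342335.

7342335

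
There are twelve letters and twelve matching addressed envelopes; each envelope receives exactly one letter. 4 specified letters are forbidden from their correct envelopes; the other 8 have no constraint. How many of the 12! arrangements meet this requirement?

339696000

Inclusion-exclusion on the 4 forbidden self-matches:
Σ_{j=0}^{4} (-1)^j C(4,j)(12-j)!
= C(4,0)·12! - C(4,1)·11! + C(4,2)·10! - C(4,3)·9! + C(4,4)·8!
= 479001600 - 159667200 + 21772800 - 1451520 + 40320
= 339696000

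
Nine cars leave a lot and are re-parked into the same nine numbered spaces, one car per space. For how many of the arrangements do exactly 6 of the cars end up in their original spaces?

168

Pick the 6 fixed positions: C(9,6) = 84 ways.
The other 3 form a derangement: !3 = 2.
Total: 84 × 2 = 168.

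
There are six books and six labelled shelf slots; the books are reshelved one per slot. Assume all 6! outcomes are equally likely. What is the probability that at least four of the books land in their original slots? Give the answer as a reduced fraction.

1/45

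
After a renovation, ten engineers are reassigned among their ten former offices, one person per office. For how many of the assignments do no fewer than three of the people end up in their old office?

# with exactly i fixed is C(10,i)·!(10-i); sum over i=3..10:
  i=3: C(10,3)·!7 = 120·1854 = 222480
  i=4: C(10,4)·!6 = 210·265 = 55650
  i=5: C(10,5)·!5 = 252·44 = 11088
  i=6: C(10,6)·!4 = 210·9 = 1890
  i=7: C(10,7)·!3 = 120·2 = 240
  i=8: C(10,8)·!2 = 45·1 = 45
  i=9: C(10,9)·!1 = 10·0 = 0
  i=10: C(10,10)·!0 = 1·1 = 1
Total = 291394.

291394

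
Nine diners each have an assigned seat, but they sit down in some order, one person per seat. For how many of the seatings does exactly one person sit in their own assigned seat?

133497

Choose which one of the 9 is fixed: C(9,1) = 9.
The other 8 form a derangement: !8 = 14833.
Total: 9 × 14833 = 133497.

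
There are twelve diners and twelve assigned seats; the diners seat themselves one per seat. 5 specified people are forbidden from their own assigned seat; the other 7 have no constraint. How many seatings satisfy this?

312273360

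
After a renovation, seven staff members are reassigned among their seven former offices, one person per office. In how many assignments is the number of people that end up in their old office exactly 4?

Pick the 4 fixed positions: C(7,4) = 35 ways.
The remaining 3 must be deranged: !3 = 2.
Total: 35 × 2 = 70.

70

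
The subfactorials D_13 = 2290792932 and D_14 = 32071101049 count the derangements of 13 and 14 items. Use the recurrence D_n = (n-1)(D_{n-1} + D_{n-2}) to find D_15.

481066515734

D_15 = (15-1)·(D_14 + D_13) = 14·(32071101049 + 2290792932) = 14·34361893981 = 481066515734.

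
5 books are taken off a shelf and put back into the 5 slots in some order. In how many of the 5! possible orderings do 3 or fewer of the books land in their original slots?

Sum C(5,i)·!(5-i) for i = 0..3:
  i=0: C(5,0)·!5 = 1·44 = 44
  i=1: C(5,1)·!4 = 5·9 = 45
  i=2: C(5,2)·!3 = 10·2 = 20
  i=3: C(5,3)·!2 = 10·1 = 10
Total = 119.

119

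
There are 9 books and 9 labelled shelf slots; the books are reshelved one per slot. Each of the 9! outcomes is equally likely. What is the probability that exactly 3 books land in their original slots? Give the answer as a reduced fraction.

53/864

Favorable outcomes: C(9,3)·!6 = 84·265 = 22260.
Total outcomes: 9! = 362880.
Probability = 22260/362880 = 53/864.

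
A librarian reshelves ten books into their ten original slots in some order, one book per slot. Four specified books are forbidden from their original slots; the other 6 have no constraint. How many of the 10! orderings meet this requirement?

2399760

Inclusion-exclusion on the 4 forbidden self-matches:
Σ_{j=0}^{4} (-1)^j C(4,j)(10-j)!
= C(4,0)·10! - C(4,1)·9! + C(4,2)·8! - C(4,3)·7! + C(4,4)·6!
= 3628800 - 1451520 + 241920 - 20160 + 720
= 2399760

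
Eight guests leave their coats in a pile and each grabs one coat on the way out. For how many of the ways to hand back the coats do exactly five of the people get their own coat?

Choose which 5 of the 8 are fixed: C(8,5) = 56.
The remaining 3 must be deranged: !3 = 2.
Total: 56 × 2 = 112.

112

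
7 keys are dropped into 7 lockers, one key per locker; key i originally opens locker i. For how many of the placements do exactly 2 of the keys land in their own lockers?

924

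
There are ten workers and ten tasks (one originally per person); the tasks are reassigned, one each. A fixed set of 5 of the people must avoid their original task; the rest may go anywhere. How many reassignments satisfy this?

2170680

Inclusion-exclusion on the 5 forbidden self-matches:
Σ_{j=0}^{5} (-1)^j C(5,j)(10-j)!
= C(5,0)·10! - C(5,1)·9! + C(5,2)·8! - C(5,3)·7! + C(5,4)·6! - C(5,5)·5!
= 3628800 - 1814400 + 403200 - 50400 + 3600 - 120
= 2170680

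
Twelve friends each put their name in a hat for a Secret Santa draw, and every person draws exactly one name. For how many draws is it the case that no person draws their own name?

Use !n = (n-1)(!(n-1) + !(n-2)).
!12 = 11·(14684570 + 1334961) = 11·16019531 = 176214841

176214841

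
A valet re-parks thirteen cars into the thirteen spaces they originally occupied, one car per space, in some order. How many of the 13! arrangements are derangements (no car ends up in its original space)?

2290792932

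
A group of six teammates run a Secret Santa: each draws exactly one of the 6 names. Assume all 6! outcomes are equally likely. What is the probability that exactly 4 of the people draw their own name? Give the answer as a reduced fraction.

1/48

Favorable outcomes: C(6,4)·!2 = 15·1 = 15.
Total outcomes: 6! = 720.
Probability = 15/720 = 1/48.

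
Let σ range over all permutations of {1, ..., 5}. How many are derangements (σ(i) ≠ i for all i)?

44

!5 = 5! · Σ_{k=0}^{5} (-1)^k/k!
= 5! - 5!/1! + 5!/2! - 5!/3! + 5!/4! - 5!/5!
= 120 - 120 + 60 - 20 + 5 - 1
= 44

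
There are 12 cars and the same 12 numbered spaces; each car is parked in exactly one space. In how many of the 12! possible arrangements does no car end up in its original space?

!12 is the nearest integer to 12!/e.
12! = 479001600, and 479001600/e ≈ 176214840.93, so !12 = 176214841.

176214841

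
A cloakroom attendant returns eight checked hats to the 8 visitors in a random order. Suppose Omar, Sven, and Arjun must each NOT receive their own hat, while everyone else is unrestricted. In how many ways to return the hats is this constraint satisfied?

Inclusion-exclusion on the 3 forbidden self-matches:
Σ_{j=0}^{3} (-1)^j C(3,j)(8-j)!
= C(3,0)·8! - C(3,1)·7! + C(3,2)·6! - C(3,3)·5!
= 40320 - 15120 + 2160 - 120
= 27240

27240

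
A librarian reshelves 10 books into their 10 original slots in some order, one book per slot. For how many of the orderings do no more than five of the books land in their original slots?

Sum C(10,i)·!(10-i) for i = 0..5:
  i=0: C(10,0)·!10 = 1·1334961 = 1334961
  i=1: C(10,1)·!9 = 10·133496 = 1334960
  i=2: C(10,2)·!8 = 45·14833 = 667485
  i=3: C(10,3)·!7 = 120·1854 = 222480
  i=4: C(10,4)·!6 = 210·265 = 55650
  i=5: C(10,5)·!5 = 252·44 = 11088
Total = 3626624.

3626624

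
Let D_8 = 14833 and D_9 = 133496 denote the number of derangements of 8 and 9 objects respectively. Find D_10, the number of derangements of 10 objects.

1334961

D_10 = (10-1)·(D_9 + D_8) = 9·(133496 + 14833) = 9·148329 = 1334961.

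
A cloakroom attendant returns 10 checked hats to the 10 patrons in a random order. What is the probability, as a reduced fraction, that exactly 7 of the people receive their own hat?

1/15120

Favorable outcomes: C(10,7)·!3 = 120·2 = 240.
Total outcomes: 10! = 3628800.
Probability = 240/3628800 = 1/15120.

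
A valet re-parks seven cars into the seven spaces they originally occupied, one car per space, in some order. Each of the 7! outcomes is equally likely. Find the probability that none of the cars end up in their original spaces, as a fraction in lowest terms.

103/280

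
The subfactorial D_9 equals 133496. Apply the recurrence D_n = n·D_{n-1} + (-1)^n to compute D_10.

D_10 = 10·133496 + 1 = 1334961.

1334961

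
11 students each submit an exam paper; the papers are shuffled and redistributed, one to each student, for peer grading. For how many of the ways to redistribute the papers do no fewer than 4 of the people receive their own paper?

Sum C(11,i)·!(11-i) for i = 4..11:
  i=4: C(11,4)·!7 = 330·1854 = 611820
  i=5: C(11,5)·!6 = 462·265 = 122430
  i=6: C(11,6)·!5 = 462·44 = 20328
  i=7: C(11,7)·!4 = 330·9 = 2970
  i=8: C(11,8)·!3 = 165·2 = 330
  i=9: C(11,9)·!2 = 55·1 = 55
  i=10: C(11,10)·!1 = 11·0 = 0
  i=11: C(11,11)·!0 = 1·1 = 1
Total = 757934.

757934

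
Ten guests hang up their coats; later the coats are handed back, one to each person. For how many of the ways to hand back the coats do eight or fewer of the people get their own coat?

Sum C(10,i)·!(10-i) for i = 0..8:
  i=0: C(10,0)·!10 = 1·1334961 = 1334961
  i=1: C(10,1)·!9 = 10·133496 = 1334960
  i=2: C(10,2)·!8 = 45·14833 = 667485
  i=3: C(10,3)·!7 = 120·1854 = 222480
  i=4: C(10,4)·!6 = 210·265 = 55650
  i=5: C(10,5)·!5 = 252·44 = 11088
  i=6: C(10,6)·!4 = 210·9 = 1890
  i=7: C(10,7)·!3 = 120·2 = 240
  i=8: C(10,8)·!2 = 45·1 = 45
Total = 3628799.

3628799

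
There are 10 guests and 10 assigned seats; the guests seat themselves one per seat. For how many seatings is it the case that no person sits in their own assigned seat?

1334961

Recurrence: !10 = 10·!9 + (-1)^10.
!10 = 10·133496 + 1 = 1334961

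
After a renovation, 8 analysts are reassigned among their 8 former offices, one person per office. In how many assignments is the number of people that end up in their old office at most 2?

Sum C(8,i)·!(8-i) for i = 0..2:
  i=0: C(8,0)·!8 = 1·14833 = 14833
  i=1: C(8,1)·!7 = 8·1854 = 14832
  i=2: C(8,2)·!6 = 28·265 = 7420
Total = 37085.

37085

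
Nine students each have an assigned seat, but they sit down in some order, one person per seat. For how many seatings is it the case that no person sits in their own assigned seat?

133496

!9 is the nearest integer to 9!/e.
9! = 362880, and 362880/e ≈ 133496.09, so !9 = 133496.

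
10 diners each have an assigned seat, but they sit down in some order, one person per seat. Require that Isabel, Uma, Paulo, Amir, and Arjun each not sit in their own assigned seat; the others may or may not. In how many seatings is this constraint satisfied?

2170680

Inclusion-exclusion on the 5 forbidden self-matches:
Σ_{j=0}^{5} (-1)^j C(5,j)(10-j)!
= C(5,0)·10! - C(5,1)·9! + C(5,2)·8! - C(5,3)·7! + C(5,4)·6! - C(5,5)·5!
= 3628800 - 1814400 + 403200 - 50400 + 3600 - 120
= 2170680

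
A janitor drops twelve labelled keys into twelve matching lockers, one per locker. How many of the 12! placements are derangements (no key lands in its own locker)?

176214841

!12 is the nearest integer to 12!/e.
12! = 479001600, and 479001600/e ≈ 176214840.93, so !12 = 176214841.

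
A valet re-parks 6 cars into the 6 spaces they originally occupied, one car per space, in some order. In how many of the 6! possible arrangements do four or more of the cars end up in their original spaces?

# with exactly i fixed is C(6,i)·!(6-i); sum over i=4..6:
  i=4: C(6,4)·!2 = 15·1 = 15
  i=5: C(6,5)·!1 = 6·0 = 0
  i=6: C(6,6)·!0 = 1·1 = 1
Total = 16.

16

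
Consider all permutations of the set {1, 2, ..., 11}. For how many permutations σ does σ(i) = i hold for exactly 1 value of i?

Pick the single fixed position: C(11,1) = 11 ways.
The remaining 10 must be deranged: !10 = 1334961.
Total: 11 × 1334961 = 14684571.

14684571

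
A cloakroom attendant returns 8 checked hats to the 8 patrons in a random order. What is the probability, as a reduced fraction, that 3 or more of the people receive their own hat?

647/8064

Favorable outcomes: Σ_{i≥3} C(8,i)·!(8-i) = 56·44 + 70·9 + 56·2 + 28·1 + 8·0 + 1·1 = 3235.
Total outcomes: 8! = 40320.
Probability = 3235/40320 = 647/8064.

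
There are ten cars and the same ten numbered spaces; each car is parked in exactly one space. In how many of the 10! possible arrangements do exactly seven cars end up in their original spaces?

240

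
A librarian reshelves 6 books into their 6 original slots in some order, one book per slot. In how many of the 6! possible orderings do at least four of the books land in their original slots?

Sum C(6,i)·!(6-i) for i = 4..6:
  i=4: C(6,4)·!2 = 15·1 = 15
  i=5: C(6,5)·!1 = 6·0 = 0
  i=6: C(6,6)·!0 = 1·1 = 1
Total = 16.

16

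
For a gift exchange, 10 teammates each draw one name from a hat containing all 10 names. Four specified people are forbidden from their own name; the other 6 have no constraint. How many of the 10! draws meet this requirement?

2399760

Inclusion-exclusion on the 4 forbidden self-matches:
Σ_{j=0}^{4} (-1)^j C(4,j)(10-j)!
= C(4,0)·10! - C(4,1)·9! + C(4,2)·8! - C(4,3)·7! + C(4,4)·6!
= 3628800 - 1451520 + 241920 - 20160 + 720
= 2399760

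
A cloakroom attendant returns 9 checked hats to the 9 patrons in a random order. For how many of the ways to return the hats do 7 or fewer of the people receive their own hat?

362879

# with exactly i fixed is C(9,i)·!(9-i); sum over i=0..7:
  i=0: C(9,0)·!9 = 1·133496 = 133496
  i=1: C(9,1)·!8 = 9·14833 = 133497
  i=2: C(9,2)·!7 = 36·1854 = 66744
  i=3: C(9,3)·!6 = 84·265 = 22260
  i=4: C(9,4)·!5 = 126·44 = 5544
  i=5: C(9,5)·!4 = 126·9 = 1134
  i=6: C(9,6)·!3 = 84·2 = 168
  i=7: C(9,7)·!2 = 36·1 = 36
Total = 362879.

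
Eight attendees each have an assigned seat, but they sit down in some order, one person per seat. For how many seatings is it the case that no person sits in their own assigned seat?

14833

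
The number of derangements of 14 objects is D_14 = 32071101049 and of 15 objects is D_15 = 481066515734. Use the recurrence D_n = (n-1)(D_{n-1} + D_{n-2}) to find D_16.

D_16 = (16-1)·(D_15 + D_14) = 15·(481066515734 + 32071101049) = 15·513137616783 = 7697064251745.

7697064251745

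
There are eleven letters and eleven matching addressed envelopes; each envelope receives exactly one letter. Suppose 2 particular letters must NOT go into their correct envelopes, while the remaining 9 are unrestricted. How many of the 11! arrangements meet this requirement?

33022080

Inclusion-exclusion on the 2 forbidden self-matches:
Σ_{j=0}^{2} (-1)^j C(2,j)(11-j)!
= C(2,0)·11! - C(2,1)·10! + C(2,2)·9!
= 39916800 - 7257600 + 362880
= 33022080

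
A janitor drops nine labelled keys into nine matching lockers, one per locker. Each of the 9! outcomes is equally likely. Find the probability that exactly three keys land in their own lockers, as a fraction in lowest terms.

53/864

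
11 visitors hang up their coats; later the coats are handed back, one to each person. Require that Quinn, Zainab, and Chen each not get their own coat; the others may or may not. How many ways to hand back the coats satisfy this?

30078720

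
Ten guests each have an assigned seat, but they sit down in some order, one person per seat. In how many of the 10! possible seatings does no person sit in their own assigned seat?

Use !n = (n-1)(!(n-1) + !(n-2)).
!10 = 9·(133496 + 14833) = 9·148329 = 1334961

1334961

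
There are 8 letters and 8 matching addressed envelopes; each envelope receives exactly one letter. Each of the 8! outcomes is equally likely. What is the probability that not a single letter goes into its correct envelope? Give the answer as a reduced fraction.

Favorable outcomes: !8 = 14833.
Total outcomes: 8! = 40320.
Probability = 14833/40320 = 2119/5760.

2119/5760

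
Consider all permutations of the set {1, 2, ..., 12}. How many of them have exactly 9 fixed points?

440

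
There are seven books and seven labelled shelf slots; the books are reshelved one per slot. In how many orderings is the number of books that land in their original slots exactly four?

Pick the 4 fixed positions: C(7,4) = 35 ways.
The other 3 form a derangement: !3 = 2.
Total: 35 × 2 = 70.

70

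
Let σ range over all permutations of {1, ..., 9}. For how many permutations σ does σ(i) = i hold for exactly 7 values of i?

Choose which 7 of the 9 are fixed: C(9,7) = 36.
The remaining 2 must be deranged: !2 = 1.
Total: 36 × 1 = 36.

36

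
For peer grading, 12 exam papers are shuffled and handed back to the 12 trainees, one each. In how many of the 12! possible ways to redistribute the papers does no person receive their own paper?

The subfactorial !12 = [12!/e] (nearest integer).
12! = 479001600, and 479001600/e ≈ 176214840.93, so !12 = 176214841.

176214841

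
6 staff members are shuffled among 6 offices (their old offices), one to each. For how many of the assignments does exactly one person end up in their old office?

Choose which one of the 6 is fixed: C(6,1) = 6.
The other 5 form a derangement: !5 = 44.
Total: 6 × 44 = 264.

264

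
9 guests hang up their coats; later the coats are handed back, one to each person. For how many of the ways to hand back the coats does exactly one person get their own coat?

133497

Pick the single fixed position: C(9,1) = 9 ways.
The other 8 form a derangement: !8 = 14833.
Total: 9 × 14833 = 133497.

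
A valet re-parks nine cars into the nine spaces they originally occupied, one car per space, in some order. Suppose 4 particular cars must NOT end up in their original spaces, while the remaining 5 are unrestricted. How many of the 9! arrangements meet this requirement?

229080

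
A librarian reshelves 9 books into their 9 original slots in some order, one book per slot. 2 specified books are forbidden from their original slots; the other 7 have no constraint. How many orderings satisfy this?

287280

Inclusion-exclusion on the 2 forbidden self-matches:
Σ_{j=0}^{2} (-1)^j C(2,j)(9-j)!
= C(2,0)·9! - C(2,1)·8! + C(2,2)·7!
= 362880 - 80640 + 5040
= 287280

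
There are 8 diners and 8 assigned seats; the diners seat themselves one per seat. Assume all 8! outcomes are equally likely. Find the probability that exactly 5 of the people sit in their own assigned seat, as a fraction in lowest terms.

1/360

Favorable outcomes: C(8,5)·!3 = 56·2 = 112.
Total outcomes: 8! = 40320.
Probability = 112/40320 = 1/360.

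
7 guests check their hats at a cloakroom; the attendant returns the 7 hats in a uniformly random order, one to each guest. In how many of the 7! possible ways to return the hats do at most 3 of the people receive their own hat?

# with exactly i fixed is C(7,i)·!(7-i); sum over i=0..3:
  i=0: C(7,0)·!7 = 1·1854 = 1854
  i=1: C(7,1)·!6 = 7·265 = 1855
  i=2: C(7,2)·!5 = 21·44 = 924
  i=3: C(7,3)·!4 = 35·9 = 315
Total = 4948.

4948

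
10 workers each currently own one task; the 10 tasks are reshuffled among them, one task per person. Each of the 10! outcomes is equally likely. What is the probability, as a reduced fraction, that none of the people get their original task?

16481/44800

Favorable outcomes: !10 = 1334961.
Total outcomes: 10! = 3628800.
Probability = 1334961/3628800 = 16481/44800.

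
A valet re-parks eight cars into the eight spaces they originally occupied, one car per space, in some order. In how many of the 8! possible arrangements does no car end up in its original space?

14833

!8 = 8! · Σ_{k=0}^{8} (-1)^k/k!
= 8! - 8!/1! + 8!/2! - 8!/3! + 8!/4! - 8!/5! + 8!/6! - 8!/7! + 8!/8!
= 40320 - 40320 + 20160 - 6720 + 1680 - 336 + 56 - 8 + 1
= 14833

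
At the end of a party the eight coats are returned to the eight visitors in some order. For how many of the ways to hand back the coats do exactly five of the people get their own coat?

112

Choose which 5 of the 8 are fixed: C(8,5) = 56.
The other 3 form a derangement: !3 = 2.
Total: 56 × 2 = 112.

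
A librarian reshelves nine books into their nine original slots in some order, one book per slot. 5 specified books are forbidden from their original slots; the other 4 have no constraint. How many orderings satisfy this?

Let A_j be the event that the j-th constrained one is fixed. By inclusion-exclusion over the 5 events:
Σ_{j=0}^{5} (-1)^j C(5,j)(9-j)!
= C(5,0)·9! - C(5,1)·8! + C(5,2)·7! - C(5,3)·6! + C(5,4)·5! - C(5,5)·4!
= 362880 - 201600 + 50400 - 7200 + 600 - 24
= 205056

205056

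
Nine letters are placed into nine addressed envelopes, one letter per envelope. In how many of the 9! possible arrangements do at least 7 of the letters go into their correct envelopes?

37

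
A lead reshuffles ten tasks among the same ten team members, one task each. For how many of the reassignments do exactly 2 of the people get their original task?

Pick the 2 fixed positions: C(10,2) = 45 ways.
The remaining 8 must be deranged: !8 = 14833.
Total: 45 × 14833 = 667485.

667485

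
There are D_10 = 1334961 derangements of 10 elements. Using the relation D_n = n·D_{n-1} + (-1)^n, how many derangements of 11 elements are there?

D_11 = 11·1334961 - 1 = 14684570.

14684570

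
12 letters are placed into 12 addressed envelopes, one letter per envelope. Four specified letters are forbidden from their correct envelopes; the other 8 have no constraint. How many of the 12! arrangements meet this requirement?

339696000

Let A_j be the event that the j-th constrained one is fixed. By inclusion-exclusion over the 4 events:
Σ_{j=0}^{4} (-1)^j C(4,j)(12-j)!
= C(4,0)·12! - C(4,1)·11! + C(4,2)·10! - C(4,3)·9! + C(4,4)·8!
= 479001600 - 159667200 + 21772800 - 1451520 + 40320
= 339696000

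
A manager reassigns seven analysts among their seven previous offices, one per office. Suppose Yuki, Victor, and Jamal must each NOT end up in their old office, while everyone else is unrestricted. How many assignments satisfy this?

3216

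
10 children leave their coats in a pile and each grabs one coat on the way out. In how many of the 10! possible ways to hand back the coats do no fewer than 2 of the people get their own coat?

958879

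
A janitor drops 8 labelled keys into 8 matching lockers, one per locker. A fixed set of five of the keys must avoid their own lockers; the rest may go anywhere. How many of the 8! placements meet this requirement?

21234

Let A_j be the event that the j-th constrained one is fixed. By inclusion-exclusion over the 5 events:
Σ_{j=0}^{5} (-1)^j C(5,j)(8-j)!
= C(5,0)·8! - C(5,1)·7! + C(5,2)·6! - C(5,3)·5! + C(5,4)·4! - C(5,5)·3!
= 40320 - 25200 + 7200 - 1200 + 120 - 6
= 21234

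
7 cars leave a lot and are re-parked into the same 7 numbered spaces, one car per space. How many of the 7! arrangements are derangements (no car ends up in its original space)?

1854

Use !n = (n-1)(!(n-1) + !(n-2)).
!7 = 6·(265 + 44) = 6·309 = 1854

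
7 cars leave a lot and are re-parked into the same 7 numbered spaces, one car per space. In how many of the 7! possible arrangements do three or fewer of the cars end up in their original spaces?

4948

# with exactly i fixed is C(7,i)·!(7-i); sum over i=0..3:
  i=0: C(7,0)·!7 = 1·1854 = 1854
  i=1: C(7,1)·!6 = 7·265 = 1855
  i=2: C(7,2)·!5 = 21·44 = 924
  i=3: C(7,3)·!4 = 35·9 = 315
Total = 4948.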